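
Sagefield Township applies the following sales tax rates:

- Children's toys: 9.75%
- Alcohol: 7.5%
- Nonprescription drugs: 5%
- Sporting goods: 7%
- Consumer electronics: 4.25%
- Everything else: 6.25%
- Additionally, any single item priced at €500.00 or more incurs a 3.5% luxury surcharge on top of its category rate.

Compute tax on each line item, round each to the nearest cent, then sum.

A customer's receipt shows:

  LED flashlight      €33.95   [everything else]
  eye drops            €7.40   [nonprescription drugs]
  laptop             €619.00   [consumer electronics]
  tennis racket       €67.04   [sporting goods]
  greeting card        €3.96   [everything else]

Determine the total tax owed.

LED flashlight €33.95: everything else → 6.25% → €2.12
Eye drops €7.40: nonprescription drugs → 5% → €0.37
Laptop €619.00: consumer electronics → 4.25% + 3.5% surcharge = 7.75% → €47.97
Tennis racket €67.04: sporting goods → 7% → €4.69
Greeting card €3.96: everything else → 6.25% → €0.25
Total tax = €2.12 + €0.37 + €47.97 + €4.69 + €0.25 = €55.40

€55.40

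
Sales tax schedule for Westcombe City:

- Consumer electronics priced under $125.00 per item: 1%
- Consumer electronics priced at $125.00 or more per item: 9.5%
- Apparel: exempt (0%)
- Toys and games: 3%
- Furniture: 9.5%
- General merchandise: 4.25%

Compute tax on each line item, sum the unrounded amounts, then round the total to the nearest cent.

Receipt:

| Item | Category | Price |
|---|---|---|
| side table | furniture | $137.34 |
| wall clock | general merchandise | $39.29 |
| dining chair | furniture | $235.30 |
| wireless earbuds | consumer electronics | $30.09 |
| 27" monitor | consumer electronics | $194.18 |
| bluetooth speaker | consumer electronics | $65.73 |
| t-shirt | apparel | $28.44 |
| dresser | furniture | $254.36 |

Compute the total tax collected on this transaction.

Side table $137.34: furniture → 9.5% → $13.0473
Wall clock $39.29: general merchandise → 4.25% → $1.669825
Dining chair $235.30: furniture → 9.5% → $22.3535
Wireless earbuds $30.09: consumer electronics, under $125.00 → 1% → $0.3009
27" monitor $194.18: consumer electronics, $125.00 or more → 9.5% → $18.4471
Bluetooth speaker $65.73: consumer electronics, under $125.00 → 1% → $0.6573
T-shirt $28.44: apparel → 0% → $0.00
Dresser $254.36: furniture → 9.5% → $24.1642
Unrounded tax sum = $80.640125 → $80.64

$80.64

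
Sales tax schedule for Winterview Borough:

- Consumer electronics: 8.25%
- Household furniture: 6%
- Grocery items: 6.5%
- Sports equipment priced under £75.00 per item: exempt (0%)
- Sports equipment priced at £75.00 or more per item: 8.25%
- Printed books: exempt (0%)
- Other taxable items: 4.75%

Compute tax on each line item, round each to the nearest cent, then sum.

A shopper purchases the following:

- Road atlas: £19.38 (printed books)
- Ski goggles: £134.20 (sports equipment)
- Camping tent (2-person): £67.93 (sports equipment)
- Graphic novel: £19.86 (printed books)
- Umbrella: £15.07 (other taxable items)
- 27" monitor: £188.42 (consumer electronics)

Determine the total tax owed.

Road atlas £19.38: printed books → 0% → £0.00
Ski goggles £134.20: sports equipment, £75.00 or more → 8.25% → £11.07
Camping tent (2-person) £67.93: sports equipment, under £75.00 → 0% → £0.00
Graphic novel £19.86: printed books → 0% → £0.00
Umbrella £15.07: other taxable items → 4.75% → £0.72
27" monitor £188.42: consumer electronics → 8.25% → £15.54
Total tax = £11.07 + £0.72 + £15.54 = £27.33

£27.33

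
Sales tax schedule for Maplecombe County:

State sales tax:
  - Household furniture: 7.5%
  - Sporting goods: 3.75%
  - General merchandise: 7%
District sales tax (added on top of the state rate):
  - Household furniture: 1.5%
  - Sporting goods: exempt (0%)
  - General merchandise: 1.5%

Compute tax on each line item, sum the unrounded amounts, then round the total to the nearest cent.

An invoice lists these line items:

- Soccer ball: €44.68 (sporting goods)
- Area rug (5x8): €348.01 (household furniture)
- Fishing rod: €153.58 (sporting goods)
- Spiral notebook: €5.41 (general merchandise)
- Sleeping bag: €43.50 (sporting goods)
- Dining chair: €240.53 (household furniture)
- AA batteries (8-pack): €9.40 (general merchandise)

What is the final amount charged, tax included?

€908.40

Soccer ball €44.68: sporting goods → 3.75% + 0% district = 3.75% → €1.6755
Area rug (5x8) €348.01: household furniture → 7.5% + 1.5% district = 9% → €31.3209
Fishing rod €153.58: sporting goods → 3.75% + 0% district = 3.75% → €5.75925
Spiral notebook €5.41: general merchandise → 7% + 1.5% district = 8.5% → €0.45985
Sleeping bag €43.50: sporting goods → 3.75% + 0% district = 3.75% → €1.63125
Dining chair €240.53: household furniture → 7.5% + 1.5% district = 9% → €21.6477
AA batteries (8-pack) €9.40: general merchandise → 7% + 1.5% district = 8.5% → €0.799
Subtotal = €845.11; unrounded tax = €63.29345 → €63.29; total due = €908.40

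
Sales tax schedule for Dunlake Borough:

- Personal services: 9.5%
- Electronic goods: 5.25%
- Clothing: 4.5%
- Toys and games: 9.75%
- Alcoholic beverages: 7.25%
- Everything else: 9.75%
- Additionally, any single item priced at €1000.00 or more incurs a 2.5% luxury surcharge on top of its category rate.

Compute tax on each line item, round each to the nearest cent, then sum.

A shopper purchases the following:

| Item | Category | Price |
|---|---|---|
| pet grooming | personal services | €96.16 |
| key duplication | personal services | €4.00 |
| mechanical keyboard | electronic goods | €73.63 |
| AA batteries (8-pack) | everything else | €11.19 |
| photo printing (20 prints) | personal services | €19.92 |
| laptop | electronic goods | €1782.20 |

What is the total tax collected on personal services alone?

€11.41

Pet grooming €96.16: personal services → 9.5% → €9.14
Key duplication €4.00: personal services → 9.5% → €0.38
Photo printing (20 prints) €19.92: personal services → 9.5% → €1.89
Tax on personal services = €9.14 + €0.38 + €1.89 = €11.41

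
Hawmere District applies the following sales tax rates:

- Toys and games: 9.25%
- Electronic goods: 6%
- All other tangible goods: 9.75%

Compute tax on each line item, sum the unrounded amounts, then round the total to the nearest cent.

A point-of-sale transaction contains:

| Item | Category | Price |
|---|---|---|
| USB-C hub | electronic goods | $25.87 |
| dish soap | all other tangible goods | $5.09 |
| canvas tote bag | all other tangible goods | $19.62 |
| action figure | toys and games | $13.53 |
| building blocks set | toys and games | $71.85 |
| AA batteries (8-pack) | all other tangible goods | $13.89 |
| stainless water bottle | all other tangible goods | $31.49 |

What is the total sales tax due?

$16.28

USB-C hub $25.87: electronic goods → 6% → $1.5522
Dish soap $5.09: all other tangible goods → 9.75% → $0.496275
Canvas tote bag $19.62: all other tangible goods → 9.75% → $1.91295
Action figure $13.53: toys and games → 9.25% → $1.251525
Building blocks set $71.85: toys and games → 9.25% → $6.646125
AA batteries (8-pack) $13.89: all other tangible goods → 9.75% → $1.354275
Stainless water bottle $31.49: all other tangible goods → 9.75% → $3.070275
Unrounded tax sum = $16.283625 → $16.28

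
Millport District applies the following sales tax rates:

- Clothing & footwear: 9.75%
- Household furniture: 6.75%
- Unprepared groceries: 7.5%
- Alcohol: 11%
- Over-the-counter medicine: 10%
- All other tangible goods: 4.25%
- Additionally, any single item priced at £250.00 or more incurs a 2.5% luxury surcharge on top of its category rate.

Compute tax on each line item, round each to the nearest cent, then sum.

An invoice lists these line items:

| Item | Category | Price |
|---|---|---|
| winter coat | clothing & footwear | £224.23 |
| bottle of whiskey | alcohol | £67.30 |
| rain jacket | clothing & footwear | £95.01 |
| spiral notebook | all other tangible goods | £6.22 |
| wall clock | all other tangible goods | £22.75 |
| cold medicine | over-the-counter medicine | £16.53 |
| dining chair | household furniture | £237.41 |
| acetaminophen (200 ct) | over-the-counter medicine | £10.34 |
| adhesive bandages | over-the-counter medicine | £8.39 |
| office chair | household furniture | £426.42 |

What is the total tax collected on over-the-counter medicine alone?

£3.52

Cold medicine £16.53: over-the-counter medicine → 10% → £1.65
Acetaminophen (200 ct) £10.34: over-the-counter medicine → 10% → £1.03
Adhesive bandages £8.39: over-the-counter medicine → 10% → £0.84
Tax on over-the-counter medicine = £1.65 + £1.03 + £0.84 = £3.52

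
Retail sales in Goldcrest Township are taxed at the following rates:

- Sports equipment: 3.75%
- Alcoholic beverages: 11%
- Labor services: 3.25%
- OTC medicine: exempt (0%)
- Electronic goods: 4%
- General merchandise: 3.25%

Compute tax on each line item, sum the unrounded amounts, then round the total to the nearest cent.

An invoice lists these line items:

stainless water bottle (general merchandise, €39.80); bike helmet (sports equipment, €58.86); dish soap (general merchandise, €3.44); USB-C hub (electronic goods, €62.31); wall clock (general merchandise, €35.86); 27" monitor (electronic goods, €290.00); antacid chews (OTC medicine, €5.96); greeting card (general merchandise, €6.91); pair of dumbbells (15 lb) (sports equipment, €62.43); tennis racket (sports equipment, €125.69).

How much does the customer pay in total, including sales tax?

Stainless water bottle €39.80: general merchandise → 3.25% → €1.2935
Bike helmet €58.86: sports equipment → 3.75% → €2.20725
Dish soap €3.44: general merchandise → 3.25% → €0.1118
USB-C hub €62.31: electronic goods → 4% → €2.4924
Wall clock €35.86: general merchandise → 3.25% → €1.16545
27" monitor €290.00: electronic goods → 4% → €11.60
Antacid chews €5.96: OTC medicine → 0% → €0.00
Greeting card €6.91: general merchandise → 3.25% → €0.224575
Pair of dumbbells (15 lb) €62.43: sports equipment → 3.75% → €2.341125
Tennis racket €125.69: sports equipment → 3.75% → €4.713375
Subtotal = €691.26; unrounded tax = €26.149475 → €26.15; total due = €717.41

€717.41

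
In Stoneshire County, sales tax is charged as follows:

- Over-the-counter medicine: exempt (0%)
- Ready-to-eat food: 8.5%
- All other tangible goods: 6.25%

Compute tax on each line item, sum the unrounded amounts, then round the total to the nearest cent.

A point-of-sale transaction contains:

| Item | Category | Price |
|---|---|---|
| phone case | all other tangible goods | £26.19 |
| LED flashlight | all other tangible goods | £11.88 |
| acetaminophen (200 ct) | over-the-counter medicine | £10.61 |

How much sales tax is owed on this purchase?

£2.38

Phone case £26.19: all other tangible goods → 6.25% → £1.636875
LED flashlight £11.88: all other tangible goods → 6.25% → £0.7425
Acetaminophen (200 ct) £10.61: over-the-counter medicine → 0% → £0.00
Unrounded tax sum = £2.379375 → £2.38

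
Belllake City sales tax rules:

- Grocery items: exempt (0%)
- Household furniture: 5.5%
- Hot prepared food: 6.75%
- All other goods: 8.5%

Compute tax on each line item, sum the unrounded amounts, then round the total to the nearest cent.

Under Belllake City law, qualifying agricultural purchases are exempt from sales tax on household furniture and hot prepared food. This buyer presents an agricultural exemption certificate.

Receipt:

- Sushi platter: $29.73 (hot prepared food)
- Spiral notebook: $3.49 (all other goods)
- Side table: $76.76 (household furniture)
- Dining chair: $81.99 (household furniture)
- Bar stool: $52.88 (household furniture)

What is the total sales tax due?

Sushi platter $29.73: hot prepared food, buyer-exempt → 0% → $0.00
Spiral notebook $3.49: all other goods → 8.5% → $0.29665
Side table $76.76: household furniture, buyer-exempt → 0% → $0.00
Dining chair $81.99: household furniture, buyer-exempt → 0% → $0.00
Bar stool $52.88: household furniture, buyer-exempt → 0% → $0.00
Unrounded tax sum = $0.29665 → $0.30

$0.30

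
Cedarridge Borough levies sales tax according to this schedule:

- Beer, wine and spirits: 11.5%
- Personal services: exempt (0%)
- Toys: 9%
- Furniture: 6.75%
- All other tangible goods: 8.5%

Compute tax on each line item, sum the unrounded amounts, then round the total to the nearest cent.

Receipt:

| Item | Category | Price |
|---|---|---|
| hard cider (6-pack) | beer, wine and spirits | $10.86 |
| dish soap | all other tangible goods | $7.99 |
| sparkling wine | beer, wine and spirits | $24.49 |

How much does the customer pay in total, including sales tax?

$48.08

Hard cider (6-pack) $10.86: beer, wine and spirits → 11.5% → $1.2489
Dish soap $7.99: all other tangible goods → 8.5% → $0.67915
Sparkling wine $24.49: beer, wine and spirits → 11.5% → $2.81635
Subtotal = $43.34; unrounded tax = $4.7444 → $4.74; total due = $48.08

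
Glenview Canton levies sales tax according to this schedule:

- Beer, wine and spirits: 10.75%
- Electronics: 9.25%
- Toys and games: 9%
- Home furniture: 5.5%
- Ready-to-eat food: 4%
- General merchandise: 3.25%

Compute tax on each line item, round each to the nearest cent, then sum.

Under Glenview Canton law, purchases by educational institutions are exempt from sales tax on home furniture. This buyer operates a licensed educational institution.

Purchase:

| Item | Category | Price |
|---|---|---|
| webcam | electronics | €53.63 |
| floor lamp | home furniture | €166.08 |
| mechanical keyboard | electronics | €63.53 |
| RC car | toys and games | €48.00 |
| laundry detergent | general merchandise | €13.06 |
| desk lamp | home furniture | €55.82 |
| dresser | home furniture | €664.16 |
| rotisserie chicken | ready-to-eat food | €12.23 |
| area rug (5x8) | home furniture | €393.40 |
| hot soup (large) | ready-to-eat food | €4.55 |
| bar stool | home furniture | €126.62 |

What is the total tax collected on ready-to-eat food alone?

Rotisserie chicken €12.23: ready-to-eat food → 4% → €0.49
Hot soup (large) €4.55: ready-to-eat food → 4% → €0.18
Tax on ready-to-eat food = €0.49 + €0.18 = €0.67

€0.67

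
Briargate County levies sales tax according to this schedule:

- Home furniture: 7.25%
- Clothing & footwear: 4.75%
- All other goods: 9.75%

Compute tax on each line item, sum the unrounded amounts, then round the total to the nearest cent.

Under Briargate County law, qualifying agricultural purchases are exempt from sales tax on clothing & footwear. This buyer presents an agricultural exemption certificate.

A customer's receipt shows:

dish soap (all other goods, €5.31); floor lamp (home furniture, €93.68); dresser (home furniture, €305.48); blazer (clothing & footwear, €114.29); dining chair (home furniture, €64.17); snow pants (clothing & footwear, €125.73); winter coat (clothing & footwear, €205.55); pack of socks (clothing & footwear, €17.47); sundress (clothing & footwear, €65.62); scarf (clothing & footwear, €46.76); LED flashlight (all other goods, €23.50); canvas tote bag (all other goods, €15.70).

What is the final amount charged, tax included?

Dish soap €5.31: all other goods → 9.75% → €0.517725
Floor lamp €93.68: home furniture → 7.25% → €6.7918
Dresser €305.48: home furniture → 7.25% → €22.1473
Blazer €114.29: clothing & footwear, buyer-exempt → 0% → €0.00
Dining chair €64.17: home furniture → 7.25% → €4.652325
Snow pants €125.73: clothing & footwear, buyer-exempt → 0% → €0.00
Winter coat €205.55: clothing & footwear, buyer-exempt → 0% → €0.00
Pack of socks €17.47: clothing & footwear, buyer-exempt → 0% → €0.00
Sundress €65.62: clothing & footwear, buyer-exempt → 0% → €0.00
Scarf €46.76: clothing & footwear, buyer-exempt → 0% → €0.00
LED flashlight €23.50: all other goods → 9.75% → €2.29125
Canvas tote bag €15.70: all other goods → 9.75% → €1.53075
Subtotal = €1083.26; unrounded tax = €37.93115 → €37.93; total due = €1121.19

€1121.19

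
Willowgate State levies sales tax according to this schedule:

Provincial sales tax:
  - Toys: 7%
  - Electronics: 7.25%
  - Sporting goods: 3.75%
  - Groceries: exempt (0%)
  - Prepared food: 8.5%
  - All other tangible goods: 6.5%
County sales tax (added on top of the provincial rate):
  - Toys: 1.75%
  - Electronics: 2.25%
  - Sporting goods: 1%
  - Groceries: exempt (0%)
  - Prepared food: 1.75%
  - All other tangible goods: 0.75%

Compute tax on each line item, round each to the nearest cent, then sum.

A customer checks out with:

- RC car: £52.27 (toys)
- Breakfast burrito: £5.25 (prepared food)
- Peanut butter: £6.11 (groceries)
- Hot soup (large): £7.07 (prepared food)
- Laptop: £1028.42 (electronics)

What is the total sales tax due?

RC car £52.27: toys → 7% + 1.75% county = 8.75% → £4.57
Breakfast burrito £5.25: prepared food → 8.5% + 1.75% county = 10.25% → £0.54
Peanut butter £6.11: groceries → 0% + 0% county = 0% → £0.00
Hot soup (large) £7.07: prepared food → 8.5% + 1.75% county = 10.25% → £0.72
Laptop £1028.42: electronics → 7.25% + 2.25% county = 9.5% → £97.70
Total tax = £4.57 + £0.54 + £0.72 + £97.70 = £103.53

£103.53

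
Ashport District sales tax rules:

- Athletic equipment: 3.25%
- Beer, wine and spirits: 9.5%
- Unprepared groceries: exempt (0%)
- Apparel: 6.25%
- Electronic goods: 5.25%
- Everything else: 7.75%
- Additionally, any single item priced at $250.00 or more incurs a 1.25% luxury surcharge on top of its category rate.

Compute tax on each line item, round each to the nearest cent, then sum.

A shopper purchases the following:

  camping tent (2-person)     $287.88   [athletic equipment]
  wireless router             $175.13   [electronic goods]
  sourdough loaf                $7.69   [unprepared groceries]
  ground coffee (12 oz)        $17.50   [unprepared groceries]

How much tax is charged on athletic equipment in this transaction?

$12.95

Camping tent (2-person) $287.88: athletic equipment → 3.25% + 1.25% surcharge = 4.5% → $12.95
Tax on athletic equipment = $12.95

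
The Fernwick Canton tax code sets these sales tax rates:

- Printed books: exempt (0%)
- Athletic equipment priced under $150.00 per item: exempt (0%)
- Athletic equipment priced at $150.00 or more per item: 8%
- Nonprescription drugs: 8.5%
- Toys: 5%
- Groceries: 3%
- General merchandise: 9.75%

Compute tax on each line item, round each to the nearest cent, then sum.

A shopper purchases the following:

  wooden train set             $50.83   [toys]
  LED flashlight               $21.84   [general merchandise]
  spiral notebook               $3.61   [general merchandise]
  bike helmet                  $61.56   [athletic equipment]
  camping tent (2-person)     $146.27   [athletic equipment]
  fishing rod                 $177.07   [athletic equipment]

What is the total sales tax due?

$19.19

Wooden train set $50.83: toys → 5% → $2.54
LED flashlight $21.84: general merchandise → 9.75% → $2.13
Spiral notebook $3.61: general merchandise → 9.75% → $0.35
Bike helmet $61.56: athletic equipment, under $150.00 → 0% → $0.00
Camping tent (2-person) $146.27: athletic equipment, under $150.00 → 0% → $0.00
Fishing rod $177.07: athletic equipment, $150.00 or more → 8% → $14.17
Total tax = $2.54 + $2.13 + $0.35 + $14.17 = $19.19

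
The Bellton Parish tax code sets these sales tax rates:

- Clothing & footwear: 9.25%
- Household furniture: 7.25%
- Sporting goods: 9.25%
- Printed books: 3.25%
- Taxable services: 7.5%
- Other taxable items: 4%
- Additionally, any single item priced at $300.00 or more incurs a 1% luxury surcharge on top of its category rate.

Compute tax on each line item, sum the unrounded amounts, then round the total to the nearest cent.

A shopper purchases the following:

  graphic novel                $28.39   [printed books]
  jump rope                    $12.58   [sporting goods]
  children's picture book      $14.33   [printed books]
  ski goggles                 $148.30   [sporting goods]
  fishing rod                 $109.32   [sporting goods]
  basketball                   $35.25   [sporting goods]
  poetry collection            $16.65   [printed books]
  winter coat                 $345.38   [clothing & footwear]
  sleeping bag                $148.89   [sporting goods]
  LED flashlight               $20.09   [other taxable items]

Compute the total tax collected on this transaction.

Graphic novel $28.39: printed books → 3.25% → $0.922675
Jump rope $12.58: sporting goods → 9.25% → $1.16365
Children's picture book $14.33: printed books → 3.25% → $0.465725
Ski goggles $148.30: sporting goods → 9.25% → $13.71775
Fishing rod $109.32: sporting goods → 9.25% → $10.1121
Basketball $35.25: sporting goods → 9.25% → $3.260625
Poetry collection $16.65: printed books → 3.25% → $0.541125
Winter coat $345.38: clothing & footwear → 9.25% + 1% surcharge = 10.25% → $35.40145
Sleeping bag $148.89: sporting goods → 9.25% → $13.772325
LED flashlight $20.09: other taxable items → 4% → $0.8036
Unrounded tax sum = $80.161025 → $80.16

$80.16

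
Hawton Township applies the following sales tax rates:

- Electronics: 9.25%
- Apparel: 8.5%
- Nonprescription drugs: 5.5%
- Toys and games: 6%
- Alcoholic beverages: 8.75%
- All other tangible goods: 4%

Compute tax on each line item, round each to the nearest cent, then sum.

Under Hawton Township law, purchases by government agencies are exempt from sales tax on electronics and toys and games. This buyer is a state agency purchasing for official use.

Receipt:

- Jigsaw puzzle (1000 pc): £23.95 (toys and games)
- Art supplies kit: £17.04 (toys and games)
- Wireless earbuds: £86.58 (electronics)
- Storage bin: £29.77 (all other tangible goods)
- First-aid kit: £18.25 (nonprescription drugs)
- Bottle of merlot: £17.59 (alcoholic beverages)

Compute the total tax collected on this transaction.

Jigsaw puzzle (1000 pc) £23.95: toys and games, buyer-exempt → 0% → £0.00
Art supplies kit £17.04: toys and games, buyer-exempt → 0% → £0.00
Wireless earbuds £86.58: electronics, buyer-exempt → 0% → £0.00
Storage bin £29.77: all other tangible goods → 4% → £1.19
First-aid kit £18.25: nonprescription drugs → 5.5% → £1.00
Bottle of merlot £17.59: alcoholic beverages → 8.75% → £1.54
Total tax = £1.19 + £1.00 + £1.54 = £3.73

£3.73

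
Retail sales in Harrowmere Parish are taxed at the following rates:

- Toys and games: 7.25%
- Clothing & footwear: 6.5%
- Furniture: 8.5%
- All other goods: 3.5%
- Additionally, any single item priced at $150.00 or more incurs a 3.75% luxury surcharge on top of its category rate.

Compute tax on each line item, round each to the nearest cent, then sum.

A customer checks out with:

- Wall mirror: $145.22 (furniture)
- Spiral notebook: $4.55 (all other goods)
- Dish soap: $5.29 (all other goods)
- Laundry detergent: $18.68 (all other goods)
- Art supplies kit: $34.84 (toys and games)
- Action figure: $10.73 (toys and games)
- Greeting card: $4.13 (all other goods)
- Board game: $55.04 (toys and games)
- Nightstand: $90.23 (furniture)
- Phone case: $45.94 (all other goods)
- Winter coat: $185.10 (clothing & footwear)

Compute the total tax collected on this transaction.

Wall mirror $145.22: furniture → 8.5% → $12.34
Spiral notebook $4.55: all other goods → 3.5% → $0.16
Dish soap $5.29: all other goods → 3.5% → $0.19
Laundry detergent $18.68: all other goods → 3.5% → $0.65
Art supplies kit $34.84: toys and games → 7.25% → $2.53
Action figure $10.73: toys and games → 7.25% → $0.78
Greeting card $4.13: all other goods → 3.5% → $0.14
Board game $55.04: toys and games → 7.25% → $3.99
Nightstand $90.23: furniture → 8.5% → $7.67
Phone case $45.94: all other goods → 3.5% → $1.61
Winter coat $185.10: clothing & footwear → 6.5% + 3.75% surcharge = 10.25% → $18.97
Total tax = $12.34 + $0.16 + $0.19 + $0.65 + $2.53 + $0.78 + $0.14 + $3.99 + $7.67 + $1.61 + $18.97 = $49.03

$49.03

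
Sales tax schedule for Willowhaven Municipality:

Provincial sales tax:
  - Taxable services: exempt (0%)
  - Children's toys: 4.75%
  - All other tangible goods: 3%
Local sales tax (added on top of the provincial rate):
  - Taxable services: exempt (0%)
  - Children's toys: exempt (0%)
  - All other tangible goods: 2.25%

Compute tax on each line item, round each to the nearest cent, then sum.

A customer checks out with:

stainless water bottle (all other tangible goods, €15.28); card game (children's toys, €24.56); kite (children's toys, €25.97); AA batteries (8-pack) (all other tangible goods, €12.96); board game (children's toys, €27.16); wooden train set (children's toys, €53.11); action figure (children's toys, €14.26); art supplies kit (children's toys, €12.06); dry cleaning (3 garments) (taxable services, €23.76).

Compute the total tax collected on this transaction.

Stainless water bottle €15.28: all other tangible goods → 3% + 2.25% local = 5.25% → €0.80
Card game €24.56: children's toys → 4.75% + 0% local = 4.75% → €1.17
Kite €25.97: children's toys → 4.75% + 0% local = 4.75% → €1.23
AA batteries (8-pack) €12.96: all other tangible goods → 3% + 2.25% local = 5.25% → €0.68
Board game €27.16: children's toys → 4.75% + 0% local = 4.75% → €1.29
Wooden train set €53.11: children's toys → 4.75% + 0% local = 4.75% → €2.52
Action figure €14.26: children's toys → 4.75% + 0% local = 4.75% → €0.68
Art supplies kit €12.06: children's toys → 4.75% + 0% local = 4.75% → €0.57
Dry cleaning (3 garments) €23.76: taxable services → 0% + 0% local = 0% → €0.00
Total tax = €0.80 + €1.17 + €1.23 + €0.68 + €1.29 + €2.52 + €0.68 + €0.57 = €8.94

€8.94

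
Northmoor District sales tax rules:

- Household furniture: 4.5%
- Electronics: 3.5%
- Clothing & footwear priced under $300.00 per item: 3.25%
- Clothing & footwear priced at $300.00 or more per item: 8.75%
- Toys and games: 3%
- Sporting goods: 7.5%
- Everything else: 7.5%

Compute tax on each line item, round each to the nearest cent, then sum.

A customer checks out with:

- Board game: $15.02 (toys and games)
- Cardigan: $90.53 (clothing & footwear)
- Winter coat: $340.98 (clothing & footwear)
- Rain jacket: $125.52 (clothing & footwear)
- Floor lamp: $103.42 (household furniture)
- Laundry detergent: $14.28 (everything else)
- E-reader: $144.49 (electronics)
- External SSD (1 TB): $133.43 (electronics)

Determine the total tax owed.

$52.76

Board game $15.02: toys and games → 3% → $0.45
Cardigan $90.53: clothing & footwear, under $300.00 → 3.25% → $2.94
Winter coat $340.98: clothing & footwear, $300.00 or more → 8.75% → $29.84
Rain jacket $125.52: clothing & footwear, under $300.00 → 3.25% → $4.08
Floor lamp $103.42: household furniture → 4.5% → $4.65
Laundry detergent $14.28: everything else → 7.5% → $1.07
E-reader $144.49: electronics → 3.5% → $5.06
External SSD (1 TB) $133.43: electronics → 3.5% → $4.67
Total tax = $0.45 + $2.94 + $29.84 + $4.08 + $4.65 + $1.07 + $5.06 + $4.67 = $52.76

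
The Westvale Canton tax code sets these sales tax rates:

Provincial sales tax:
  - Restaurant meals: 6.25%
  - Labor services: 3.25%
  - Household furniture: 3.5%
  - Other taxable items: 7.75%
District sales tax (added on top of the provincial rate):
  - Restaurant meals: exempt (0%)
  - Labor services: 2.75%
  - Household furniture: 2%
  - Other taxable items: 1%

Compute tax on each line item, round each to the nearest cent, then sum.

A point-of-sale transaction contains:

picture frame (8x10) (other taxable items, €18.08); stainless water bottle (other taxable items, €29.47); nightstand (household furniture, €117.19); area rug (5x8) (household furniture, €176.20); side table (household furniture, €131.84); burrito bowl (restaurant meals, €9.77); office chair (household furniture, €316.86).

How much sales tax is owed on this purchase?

€45.59

Picture frame (8x10) €18.08: other taxable items → 7.75% + 1% district = 8.75% → €1.58
Stainless water bottle €29.47: other taxable items → 7.75% + 1% district = 8.75% → €2.58
Nightstand €117.19: household furniture → 3.5% + 2% district = 5.5% → €6.45
Area rug (5x8) €176.20: household furniture → 3.5% + 2% district = 5.5% → €9.69
Side table €131.84: household furniture → 3.5% + 2% district = 5.5% → €7.25
Burrito bowl €9.77: restaurant meals → 6.25% + 0% district = 6.25% → €0.61
Office chair €316.86: household furniture → 3.5% + 2% district = 5.5% → €17.43
Total tax = €1.58 + €2.58 + €6.45 + €9.69 + €7.25 + €0.61 + €17.43 = €45.59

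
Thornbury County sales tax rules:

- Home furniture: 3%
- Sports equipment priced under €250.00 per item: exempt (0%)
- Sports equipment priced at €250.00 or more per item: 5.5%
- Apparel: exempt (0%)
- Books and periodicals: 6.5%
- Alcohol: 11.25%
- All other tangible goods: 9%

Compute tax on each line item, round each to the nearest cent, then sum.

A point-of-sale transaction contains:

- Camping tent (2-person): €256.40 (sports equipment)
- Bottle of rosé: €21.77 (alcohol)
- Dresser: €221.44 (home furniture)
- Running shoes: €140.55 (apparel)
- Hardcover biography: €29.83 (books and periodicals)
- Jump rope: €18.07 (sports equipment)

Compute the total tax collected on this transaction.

Camping tent (2-person) €256.40: sports equipment, €250.00 or more → 5.5% → €14.10
Bottle of rosé €21.77: alcohol → 11.25% → €2.45
Dresser €221.44: home furniture → 3% → €6.64
Running shoes €140.55: apparel → 0% → €0.00
Hardcover biography €29.83: books and periodicals → 6.5% → €1.94
Jump rope €18.07: sports equipment, under €250.00 → 0% → €0.00
Total tax = €14.10 + €2.45 + €6.64 + €1.94 = €25.13

€25.13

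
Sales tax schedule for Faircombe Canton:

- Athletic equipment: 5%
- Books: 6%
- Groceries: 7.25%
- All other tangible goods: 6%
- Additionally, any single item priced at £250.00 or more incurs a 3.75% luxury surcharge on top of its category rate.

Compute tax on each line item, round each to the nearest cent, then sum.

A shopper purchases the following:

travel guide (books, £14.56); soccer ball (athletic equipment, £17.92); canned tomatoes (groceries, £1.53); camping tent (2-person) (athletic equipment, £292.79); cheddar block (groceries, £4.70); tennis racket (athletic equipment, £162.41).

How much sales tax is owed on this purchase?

Travel guide £14.56: books → 6% → £0.87
Soccer ball £17.92: athletic equipment → 5% → £0.90
Canned tomatoes £1.53: groceries → 7.25% → £0.11
Camping tent (2-person) £292.79: athletic equipment → 5% + 3.75% surcharge = 8.75% → £25.62
Cheddar block £4.70: groceries → 7.25% → £0.34
Tennis racket £162.41: athletic equipment → 5% → £8.12
Total tax = £0.87 + £0.90 + £0.11 + £25.62 + £0.34 + £8.12 = £35.96

£35.96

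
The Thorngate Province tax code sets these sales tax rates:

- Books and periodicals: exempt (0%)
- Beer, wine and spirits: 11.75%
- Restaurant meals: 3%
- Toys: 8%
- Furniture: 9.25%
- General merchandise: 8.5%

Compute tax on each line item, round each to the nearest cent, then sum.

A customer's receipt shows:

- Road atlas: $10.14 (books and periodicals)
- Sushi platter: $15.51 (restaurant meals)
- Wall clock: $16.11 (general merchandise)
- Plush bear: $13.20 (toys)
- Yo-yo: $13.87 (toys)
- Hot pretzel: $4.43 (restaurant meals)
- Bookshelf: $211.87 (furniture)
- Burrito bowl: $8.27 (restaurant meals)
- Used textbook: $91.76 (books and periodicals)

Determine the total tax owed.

Road atlas $10.14: books and periodicals → 0% → $0.00
Sushi platter $15.51: restaurant meals → 3% → $0.47
Wall clock $16.11: general merchandise → 8.5% → $1.37
Plush bear $13.20: toys → 8% → $1.06
Yo-yo $13.87: toys → 8% → $1.11
Hot pretzel $4.43: restaurant meals → 3% → $0.13
Bookshelf $211.87: furniture → 9.25% → $19.60
Burrito bowl $8.27: restaurant meals → 3% → $0.25
Used textbook $91.76: books and periodicals → 0% → $0.00
Total tax = $0.47 + $1.37 + $1.06 + $1.11 + $0.13 + $19.60 + $0.25 = $23.99

$23.99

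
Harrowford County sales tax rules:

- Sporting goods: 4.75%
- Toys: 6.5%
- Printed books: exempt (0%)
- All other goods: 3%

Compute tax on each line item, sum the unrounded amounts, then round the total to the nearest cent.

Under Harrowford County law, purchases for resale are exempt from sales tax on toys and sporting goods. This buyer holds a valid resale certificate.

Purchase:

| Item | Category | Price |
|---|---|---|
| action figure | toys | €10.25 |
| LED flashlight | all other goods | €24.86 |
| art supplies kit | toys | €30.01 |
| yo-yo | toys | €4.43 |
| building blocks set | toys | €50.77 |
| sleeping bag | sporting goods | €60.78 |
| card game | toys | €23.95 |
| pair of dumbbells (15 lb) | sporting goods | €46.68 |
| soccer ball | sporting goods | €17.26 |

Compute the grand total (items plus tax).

€269.74

Action figure €10.25: toys, buyer-exempt → 0% → €0.00
LED flashlight €24.86: all other goods → 3% → €0.7458
Art supplies kit €30.01: toys, buyer-exempt → 0% → €0.00
Yo-yo €4.43: toys, buyer-exempt → 0% → €0.00
Building blocks set €50.77: toys, buyer-exempt → 0% → €0.00
Sleeping bag €60.78: sporting goods, buyer-exempt → 0% → €0.00
Card game €23.95: toys, buyer-exempt → 0% → €0.00
Pair of dumbbells (15 lb) €46.68: sporting goods, buyer-exempt → 0% → €0.00
Soccer ball €17.26: sporting goods, buyer-exempt → 0% → €0.00
Subtotal = €268.99; unrounded tax = €0.7458 → €0.75; total due = €269.74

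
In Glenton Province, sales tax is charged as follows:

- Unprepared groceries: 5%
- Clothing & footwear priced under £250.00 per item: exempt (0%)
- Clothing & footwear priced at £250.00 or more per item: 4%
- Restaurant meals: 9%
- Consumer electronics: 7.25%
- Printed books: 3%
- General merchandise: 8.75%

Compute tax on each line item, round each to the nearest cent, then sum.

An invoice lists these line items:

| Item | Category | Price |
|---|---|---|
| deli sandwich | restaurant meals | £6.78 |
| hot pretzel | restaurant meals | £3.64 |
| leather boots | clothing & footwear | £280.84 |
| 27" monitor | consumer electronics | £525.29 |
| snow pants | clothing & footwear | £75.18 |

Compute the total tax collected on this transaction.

Deli sandwich £6.78: restaurant meals → 9% → £0.61
Hot pretzel £3.64: restaurant meals → 9% → £0.33
Leather boots £280.84: clothing & footwear, £250.00 or more → 4% → £11.23
27" monitor £525.29: consumer electronics → 7.25% → £38.08
Snow pants £75.18: clothing & footwear, under £250.00 → 0% → £0.00
Total tax = £0.61 + £0.33 + £11.23 + £38.08 = £50.25

£50.25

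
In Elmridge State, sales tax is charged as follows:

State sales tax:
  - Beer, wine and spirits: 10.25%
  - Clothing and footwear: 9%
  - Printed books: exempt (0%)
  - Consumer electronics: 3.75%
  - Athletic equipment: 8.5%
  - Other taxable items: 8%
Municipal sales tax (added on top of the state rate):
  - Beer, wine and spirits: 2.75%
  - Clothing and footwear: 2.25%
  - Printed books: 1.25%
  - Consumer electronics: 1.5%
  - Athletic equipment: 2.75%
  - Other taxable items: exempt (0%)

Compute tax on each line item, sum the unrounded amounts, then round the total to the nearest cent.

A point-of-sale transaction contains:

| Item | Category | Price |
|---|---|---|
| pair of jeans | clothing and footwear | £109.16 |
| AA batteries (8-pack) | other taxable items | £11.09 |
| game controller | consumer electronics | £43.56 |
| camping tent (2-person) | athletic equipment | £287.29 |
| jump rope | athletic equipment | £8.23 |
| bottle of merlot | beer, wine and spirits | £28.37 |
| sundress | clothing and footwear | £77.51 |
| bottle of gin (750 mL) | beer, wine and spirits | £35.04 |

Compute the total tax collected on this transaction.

Pair of jeans £109.16: clothing and footwear → 9% + 2.25% municipal = 11.25% → £12.2805
AA batteries (8-pack) £11.09: other taxable items → 8% + 0% municipal = 8% → £0.8872
Game controller £43.56: consumer electronics → 3.75% + 1.5% municipal = 5.25% → £2.2869
Camping tent (2-person) £287.29: athletic equipment → 8.5% + 2.75% municipal = 11.25% → £32.320125
Jump rope £8.23: athletic equipment → 8.5% + 2.75% municipal = 11.25% → £0.925875
Bottle of merlot £28.37: beer, wine and spirits → 10.25% + 2.75% municipal = 13% → £3.6881
Sundress £77.51: clothing and footwear → 9% + 2.25% municipal = 11.25% → £8.719875
Bottle of gin (750 mL) £35.04: beer, wine and spirits → 10.25% + 2.75% municipal = 13% → £4.5552
Unrounded tax sum = £65.663775 → £65.66

£65.66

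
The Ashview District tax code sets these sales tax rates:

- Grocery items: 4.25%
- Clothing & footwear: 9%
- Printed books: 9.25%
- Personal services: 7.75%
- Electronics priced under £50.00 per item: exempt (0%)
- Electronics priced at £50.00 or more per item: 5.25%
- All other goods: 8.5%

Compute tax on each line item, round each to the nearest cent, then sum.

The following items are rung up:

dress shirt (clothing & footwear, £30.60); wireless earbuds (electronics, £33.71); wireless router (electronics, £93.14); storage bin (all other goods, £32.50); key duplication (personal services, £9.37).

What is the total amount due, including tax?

Dress shirt £30.60: clothing & footwear → 9% → £2.75
Wireless earbuds £33.71: electronics, under £50.00 → 0% → £0.00
Wireless router £93.14: electronics, £50.00 or more → 5.25% → £4.89
Storage bin £32.50: all other goods → 8.5% → £2.76
Key duplication £9.37: personal services → 7.75% → £0.73
Subtotal = £199.32; tax = £11.13; total due = £210.45

£210.45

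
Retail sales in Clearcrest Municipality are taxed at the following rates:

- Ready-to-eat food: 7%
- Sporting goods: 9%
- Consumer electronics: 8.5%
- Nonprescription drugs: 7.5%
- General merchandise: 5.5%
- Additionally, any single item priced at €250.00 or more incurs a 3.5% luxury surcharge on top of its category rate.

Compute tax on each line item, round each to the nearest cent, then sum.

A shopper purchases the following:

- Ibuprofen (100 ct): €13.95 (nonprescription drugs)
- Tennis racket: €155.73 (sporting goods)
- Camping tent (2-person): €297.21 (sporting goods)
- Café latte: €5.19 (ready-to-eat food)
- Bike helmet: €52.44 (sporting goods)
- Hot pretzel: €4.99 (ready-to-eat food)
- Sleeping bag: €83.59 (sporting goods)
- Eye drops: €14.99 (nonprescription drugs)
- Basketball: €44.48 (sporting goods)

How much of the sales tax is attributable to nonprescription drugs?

€2.17

Ibuprofen (100 ct) €13.95: nonprescription drugs → 7.5% → €1.05
Eye drops €14.99: nonprescription drugs → 7.5% → €1.12
Tax on nonprescription drugs = €1.05 + €1.12 = €2.17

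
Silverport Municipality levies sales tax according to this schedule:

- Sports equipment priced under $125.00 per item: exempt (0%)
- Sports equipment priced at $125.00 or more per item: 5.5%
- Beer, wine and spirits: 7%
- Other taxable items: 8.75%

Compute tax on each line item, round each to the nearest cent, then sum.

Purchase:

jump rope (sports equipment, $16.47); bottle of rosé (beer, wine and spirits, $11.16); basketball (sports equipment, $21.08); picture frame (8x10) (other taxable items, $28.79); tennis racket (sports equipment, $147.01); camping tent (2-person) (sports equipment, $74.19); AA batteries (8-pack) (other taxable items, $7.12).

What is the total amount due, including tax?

Jump rope $16.47: sports equipment, under $125.00 → 0% → $0.00
Bottle of rosé $11.16: beer, wine and spirits → 7% → $0.78
Basketball $21.08: sports equipment, under $125.00 → 0% → $0.00
Picture frame (8x10) $28.79: other taxable items → 8.75% → $2.52
Tennis racket $147.01: sports equipment, $125.00 or more → 5.5% → $8.09
Camping tent (2-person) $74.19: sports equipment, under $125.00 → 0% → $0.00
AA batteries (8-pack) $7.12: other taxable items → 8.75% → $0.62
Subtotal = $305.82; tax = $12.01; total due = $317.83

$317.83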